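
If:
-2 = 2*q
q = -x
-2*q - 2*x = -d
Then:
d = 0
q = -1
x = 1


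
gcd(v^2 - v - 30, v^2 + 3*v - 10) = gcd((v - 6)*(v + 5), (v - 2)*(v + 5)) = v + 5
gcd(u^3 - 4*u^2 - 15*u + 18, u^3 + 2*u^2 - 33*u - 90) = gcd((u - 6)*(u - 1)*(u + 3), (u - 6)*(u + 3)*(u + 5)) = u^2 - 3*u - 18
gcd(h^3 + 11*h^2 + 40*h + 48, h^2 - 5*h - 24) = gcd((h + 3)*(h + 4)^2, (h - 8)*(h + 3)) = h + 3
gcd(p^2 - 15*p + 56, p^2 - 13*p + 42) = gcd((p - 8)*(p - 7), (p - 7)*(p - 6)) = p - 7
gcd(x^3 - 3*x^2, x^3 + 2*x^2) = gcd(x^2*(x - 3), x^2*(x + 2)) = x^2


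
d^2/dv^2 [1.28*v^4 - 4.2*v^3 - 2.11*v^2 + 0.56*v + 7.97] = 15.36*v^2 - 25.2*v - 4.22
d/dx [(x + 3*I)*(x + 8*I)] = 2*x + 11*I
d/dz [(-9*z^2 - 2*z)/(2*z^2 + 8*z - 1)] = 2*(-34*z^2 + 9*z + 1)/(4*z^4 + 32*z^3 + 60*z^2 - 16*z + 1)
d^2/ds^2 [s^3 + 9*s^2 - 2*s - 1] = 6*s + 18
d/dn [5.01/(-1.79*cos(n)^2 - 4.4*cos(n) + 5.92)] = -(17.9358*cos(n) + 22.044)*sin(n)/(1.79*cos(n)^2 + 4.4*cos(n) - 5.92)^2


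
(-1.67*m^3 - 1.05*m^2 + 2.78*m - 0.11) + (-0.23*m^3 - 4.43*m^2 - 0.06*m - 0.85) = -1.9*m^3 - 5.48*m^2 + 2.72*m - 0.96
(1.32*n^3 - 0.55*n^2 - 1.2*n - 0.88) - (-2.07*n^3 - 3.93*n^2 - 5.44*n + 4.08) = 3.39*n^3 + 3.38*n^2 + 4.24*n - 4.96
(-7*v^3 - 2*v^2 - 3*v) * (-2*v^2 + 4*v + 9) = 14*v^5 - 24*v^4 - 65*v^3 - 30*v^2 - 27*v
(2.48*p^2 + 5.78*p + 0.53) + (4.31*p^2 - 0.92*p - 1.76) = 6.79*p^2 + 4.86*p - 1.23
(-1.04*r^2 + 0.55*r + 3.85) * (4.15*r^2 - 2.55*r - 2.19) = -4.316*r^4 + 4.9345*r^3 + 16.8526*r^2 - 11.022*r - 8.4315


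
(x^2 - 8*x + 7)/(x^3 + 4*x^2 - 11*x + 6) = (x - 7)/(x^2 + 5*x - 6)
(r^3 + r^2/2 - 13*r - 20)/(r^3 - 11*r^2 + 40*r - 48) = (r^2 + 9*r/2 + 5)/(r^2 - 7*r + 12)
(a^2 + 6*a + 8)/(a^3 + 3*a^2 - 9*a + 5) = (a^2 + 6*a + 8)/(a^3 + 3*a^2 - 9*a + 5)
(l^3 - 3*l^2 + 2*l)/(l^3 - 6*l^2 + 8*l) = (l - 1)/(l - 4)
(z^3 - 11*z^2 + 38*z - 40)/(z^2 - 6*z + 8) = z - 5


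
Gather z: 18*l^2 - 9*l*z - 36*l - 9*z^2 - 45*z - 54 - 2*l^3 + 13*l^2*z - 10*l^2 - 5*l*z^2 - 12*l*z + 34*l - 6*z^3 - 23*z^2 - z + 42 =-2*l^3 + 8*l^2 - 2*l - 6*z^3 + z^2*(-5*l - 32) + z*(13*l^2 - 21*l - 46) - 12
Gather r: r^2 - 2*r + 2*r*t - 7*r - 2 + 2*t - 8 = r^2 + r*(2*t - 9) + 2*t - 10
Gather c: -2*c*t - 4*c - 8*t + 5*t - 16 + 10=c*(-2*t - 4) - 3*t - 6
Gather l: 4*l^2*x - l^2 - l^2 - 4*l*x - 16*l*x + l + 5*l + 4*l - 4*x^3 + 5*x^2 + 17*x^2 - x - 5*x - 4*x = l^2*(4*x - 2) + l*(10 - 20*x) - 4*x^3 + 22*x^2 - 10*x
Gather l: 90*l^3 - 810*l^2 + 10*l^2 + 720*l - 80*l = 90*l^3 - 800*l^2 + 640*l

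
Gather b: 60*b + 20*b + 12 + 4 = 80*b + 16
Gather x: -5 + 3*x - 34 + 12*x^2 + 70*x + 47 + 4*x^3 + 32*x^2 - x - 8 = 4*x^3 + 44*x^2 + 72*x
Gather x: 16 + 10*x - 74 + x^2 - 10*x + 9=x^2 - 49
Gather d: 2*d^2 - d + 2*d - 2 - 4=2*d^2 + d - 6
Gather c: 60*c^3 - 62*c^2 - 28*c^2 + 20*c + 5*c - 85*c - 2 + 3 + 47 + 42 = 60*c^3 - 90*c^2 - 60*c + 90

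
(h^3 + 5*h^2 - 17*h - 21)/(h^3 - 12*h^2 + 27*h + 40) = (h^2 + 4*h - 21)/(h^2 - 13*h + 40)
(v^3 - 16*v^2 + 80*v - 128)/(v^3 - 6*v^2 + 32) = (v - 8)/(v + 2)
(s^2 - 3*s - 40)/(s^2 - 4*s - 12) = (-s^2 + 3*s + 40)/(-s^2 + 4*s + 12)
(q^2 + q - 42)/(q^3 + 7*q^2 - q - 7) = (q - 6)/(q^2 - 1)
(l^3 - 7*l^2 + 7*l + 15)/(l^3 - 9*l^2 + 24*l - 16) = (l^3 - 7*l^2 + 7*l + 15)/(l^3 - 9*l^2 + 24*l - 16)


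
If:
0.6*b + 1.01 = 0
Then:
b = -1.68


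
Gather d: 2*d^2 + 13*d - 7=2*d^2 + 13*d - 7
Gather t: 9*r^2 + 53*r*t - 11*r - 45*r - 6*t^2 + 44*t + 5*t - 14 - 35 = 9*r^2 - 56*r - 6*t^2 + t*(53*r + 49) - 49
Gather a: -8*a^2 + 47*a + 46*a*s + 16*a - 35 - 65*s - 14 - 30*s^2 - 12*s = -8*a^2 + a*(46*s + 63) - 30*s^2 - 77*s - 49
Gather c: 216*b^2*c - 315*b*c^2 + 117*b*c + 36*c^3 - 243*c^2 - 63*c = 36*c^3 + c^2*(-315*b - 243) + c*(216*b^2 + 117*b - 63)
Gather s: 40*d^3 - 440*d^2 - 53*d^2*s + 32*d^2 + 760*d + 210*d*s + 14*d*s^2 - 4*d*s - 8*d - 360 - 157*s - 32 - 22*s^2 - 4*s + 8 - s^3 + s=40*d^3 - 408*d^2 + 752*d - s^3 + s^2*(14*d - 22) + s*(-53*d^2 + 206*d - 160) - 384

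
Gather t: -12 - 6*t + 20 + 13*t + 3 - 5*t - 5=2*t + 6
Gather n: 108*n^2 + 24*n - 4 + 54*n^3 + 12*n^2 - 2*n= 54*n^3 + 120*n^2 + 22*n - 4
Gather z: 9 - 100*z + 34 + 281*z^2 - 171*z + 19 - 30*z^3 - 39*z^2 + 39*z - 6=-30*z^3 + 242*z^2 - 232*z + 56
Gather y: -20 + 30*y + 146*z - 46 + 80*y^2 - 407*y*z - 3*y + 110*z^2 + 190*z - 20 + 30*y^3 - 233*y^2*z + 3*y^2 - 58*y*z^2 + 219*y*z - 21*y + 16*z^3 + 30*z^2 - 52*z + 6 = 30*y^3 + y^2*(83 - 233*z) + y*(-58*z^2 - 188*z + 6) + 16*z^3 + 140*z^2 + 284*z - 80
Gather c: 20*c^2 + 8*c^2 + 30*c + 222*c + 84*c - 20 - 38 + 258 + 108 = 28*c^2 + 336*c + 308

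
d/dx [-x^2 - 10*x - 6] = -2*x - 10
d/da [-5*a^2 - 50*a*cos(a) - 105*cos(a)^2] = 50*a*sin(a) - 10*a + 105*sin(2*a) - 50*cos(a)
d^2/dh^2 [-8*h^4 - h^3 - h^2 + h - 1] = -96*h^2 - 6*h - 2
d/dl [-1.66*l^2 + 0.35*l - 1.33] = 0.35 - 3.32*l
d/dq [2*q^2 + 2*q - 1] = 4*q + 2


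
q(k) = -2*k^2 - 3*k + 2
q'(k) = -4*k - 3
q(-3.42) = -11.13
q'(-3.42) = 10.68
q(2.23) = -14.64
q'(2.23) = -11.92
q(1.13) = -3.94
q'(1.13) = -7.52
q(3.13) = -26.98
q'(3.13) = -15.52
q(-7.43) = -86.12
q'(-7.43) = 26.72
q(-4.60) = -26.52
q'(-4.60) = 15.40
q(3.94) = -40.87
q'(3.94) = -18.76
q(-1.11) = 2.87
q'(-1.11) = 1.44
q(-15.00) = -403.00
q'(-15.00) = 57.00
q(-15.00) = -403.00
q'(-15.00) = 57.00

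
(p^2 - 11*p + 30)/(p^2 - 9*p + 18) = (p - 5)/(p - 3)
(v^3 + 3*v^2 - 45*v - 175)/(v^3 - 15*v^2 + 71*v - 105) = (v^2 + 10*v + 25)/(v^2 - 8*v + 15)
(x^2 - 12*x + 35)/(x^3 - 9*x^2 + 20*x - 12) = (x^2 - 12*x + 35)/(x^3 - 9*x^2 + 20*x - 12)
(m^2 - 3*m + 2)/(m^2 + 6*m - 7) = (m - 2)/(m + 7)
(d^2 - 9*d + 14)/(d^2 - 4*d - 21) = (d - 2)/(d + 3)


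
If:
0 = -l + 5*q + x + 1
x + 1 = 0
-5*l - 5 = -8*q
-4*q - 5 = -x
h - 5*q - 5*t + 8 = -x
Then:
No Solution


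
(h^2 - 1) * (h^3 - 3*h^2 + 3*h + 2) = h^5 - 3*h^4 + 2*h^3 + 5*h^2 - 3*h - 2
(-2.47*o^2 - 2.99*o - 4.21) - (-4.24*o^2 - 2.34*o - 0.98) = 1.77*o^2 - 0.65*o - 3.23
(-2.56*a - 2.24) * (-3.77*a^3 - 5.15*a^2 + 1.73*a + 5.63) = 9.6512*a^4 + 21.6288*a^3 + 7.1072*a^2 - 18.288*a - 12.6112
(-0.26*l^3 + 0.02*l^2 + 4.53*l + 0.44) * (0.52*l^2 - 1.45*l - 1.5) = -0.1352*l^5 + 0.3874*l^4 + 2.7166*l^3 - 6.3697*l^2 - 7.433*l - 0.66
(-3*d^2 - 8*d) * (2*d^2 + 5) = -6*d^4 - 16*d^3 - 15*d^2 - 40*d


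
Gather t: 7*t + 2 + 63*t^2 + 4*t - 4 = 63*t^2 + 11*t - 2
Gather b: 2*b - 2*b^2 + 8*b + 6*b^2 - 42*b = 4*b^2 - 32*b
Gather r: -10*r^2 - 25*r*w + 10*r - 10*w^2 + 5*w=-10*r^2 + r*(10 - 25*w) - 10*w^2 + 5*w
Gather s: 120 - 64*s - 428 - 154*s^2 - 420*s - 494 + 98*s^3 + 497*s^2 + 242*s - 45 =98*s^3 + 343*s^2 - 242*s - 847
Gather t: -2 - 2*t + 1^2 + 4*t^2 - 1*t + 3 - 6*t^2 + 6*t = -2*t^2 + 3*t + 2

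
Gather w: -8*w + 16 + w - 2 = 14 - 7*w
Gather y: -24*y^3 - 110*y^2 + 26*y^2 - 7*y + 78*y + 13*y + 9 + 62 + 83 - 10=-24*y^3 - 84*y^2 + 84*y + 144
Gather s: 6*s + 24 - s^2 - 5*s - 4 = -s^2 + s + 20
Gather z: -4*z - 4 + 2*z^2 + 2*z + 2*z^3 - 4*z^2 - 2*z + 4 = 2*z^3 - 2*z^2 - 4*z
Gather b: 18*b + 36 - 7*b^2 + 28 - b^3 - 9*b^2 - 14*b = -b^3 - 16*b^2 + 4*b + 64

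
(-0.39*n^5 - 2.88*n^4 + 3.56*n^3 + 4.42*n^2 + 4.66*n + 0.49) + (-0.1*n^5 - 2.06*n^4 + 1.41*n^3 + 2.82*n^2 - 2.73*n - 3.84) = -0.49*n^5 - 4.94*n^4 + 4.97*n^3 + 7.24*n^2 + 1.93*n - 3.35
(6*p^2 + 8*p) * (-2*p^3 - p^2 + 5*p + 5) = -12*p^5 - 22*p^4 + 22*p^3 + 70*p^2 + 40*p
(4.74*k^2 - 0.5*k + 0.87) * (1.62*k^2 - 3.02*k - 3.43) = 7.6788*k^4 - 15.1248*k^3 - 13.3388*k^2 - 0.9124*k - 2.9841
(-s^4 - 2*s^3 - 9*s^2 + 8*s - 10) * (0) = 0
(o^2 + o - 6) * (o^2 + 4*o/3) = o^4 + 7*o^3/3 - 14*o^2/3 - 8*o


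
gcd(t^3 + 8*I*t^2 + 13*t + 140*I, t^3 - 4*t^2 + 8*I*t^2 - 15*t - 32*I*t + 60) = t + 5*I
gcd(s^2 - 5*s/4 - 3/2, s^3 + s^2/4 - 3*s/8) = s + 3/4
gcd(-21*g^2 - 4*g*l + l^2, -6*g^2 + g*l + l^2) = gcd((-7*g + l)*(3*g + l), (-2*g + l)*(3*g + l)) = 3*g + l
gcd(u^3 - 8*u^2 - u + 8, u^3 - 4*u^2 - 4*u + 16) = 1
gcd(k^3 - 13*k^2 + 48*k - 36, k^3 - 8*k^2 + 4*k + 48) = k - 6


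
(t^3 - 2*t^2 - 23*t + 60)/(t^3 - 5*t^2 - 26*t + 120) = (t - 3)/(t - 6)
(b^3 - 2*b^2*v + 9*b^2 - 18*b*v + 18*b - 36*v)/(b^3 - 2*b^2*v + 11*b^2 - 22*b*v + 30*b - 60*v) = (b + 3)/(b + 5)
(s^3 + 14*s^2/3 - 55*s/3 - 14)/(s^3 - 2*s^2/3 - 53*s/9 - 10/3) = 3*(s + 7)/(3*s + 5)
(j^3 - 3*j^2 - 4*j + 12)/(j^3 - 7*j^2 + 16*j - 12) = (j + 2)/(j - 2)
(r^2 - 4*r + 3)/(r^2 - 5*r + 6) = (r - 1)/(r - 2)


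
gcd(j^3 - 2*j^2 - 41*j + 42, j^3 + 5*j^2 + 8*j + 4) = 1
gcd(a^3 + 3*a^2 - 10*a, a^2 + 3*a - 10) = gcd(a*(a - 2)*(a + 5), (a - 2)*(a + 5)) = a^2 + 3*a - 10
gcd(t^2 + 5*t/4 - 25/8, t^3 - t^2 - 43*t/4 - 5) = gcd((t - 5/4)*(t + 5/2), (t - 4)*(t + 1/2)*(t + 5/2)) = t + 5/2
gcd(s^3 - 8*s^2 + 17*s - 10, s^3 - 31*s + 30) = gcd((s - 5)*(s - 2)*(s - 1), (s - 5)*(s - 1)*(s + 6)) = s^2 - 6*s + 5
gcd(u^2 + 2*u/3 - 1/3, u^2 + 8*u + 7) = u + 1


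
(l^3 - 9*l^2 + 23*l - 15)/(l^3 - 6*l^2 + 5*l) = (l - 3)/l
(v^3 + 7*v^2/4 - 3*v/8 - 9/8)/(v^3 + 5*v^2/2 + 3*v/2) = (v - 3/4)/v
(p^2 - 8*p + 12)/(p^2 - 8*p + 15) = (p^2 - 8*p + 12)/(p^2 - 8*p + 15)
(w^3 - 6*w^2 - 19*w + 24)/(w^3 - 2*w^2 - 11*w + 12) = (w - 8)/(w - 4)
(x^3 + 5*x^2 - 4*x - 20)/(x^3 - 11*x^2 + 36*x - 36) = (x^2 + 7*x + 10)/(x^2 - 9*x + 18)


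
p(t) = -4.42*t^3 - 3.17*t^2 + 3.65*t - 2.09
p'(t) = -13.26*t^2 - 6.34*t + 3.65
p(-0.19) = -2.87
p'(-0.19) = 4.38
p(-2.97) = 74.90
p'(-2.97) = -94.49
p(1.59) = -22.07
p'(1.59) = -39.95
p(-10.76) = 5097.91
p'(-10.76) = -1463.34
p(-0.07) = -2.36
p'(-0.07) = 4.03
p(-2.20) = 21.60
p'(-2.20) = -46.58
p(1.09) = -7.60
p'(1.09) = -19.01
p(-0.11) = -2.52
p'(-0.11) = 4.19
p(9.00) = -3448.19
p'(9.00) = -1127.47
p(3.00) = -139.01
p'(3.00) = -134.71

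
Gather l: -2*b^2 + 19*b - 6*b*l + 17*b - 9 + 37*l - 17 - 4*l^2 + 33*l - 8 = -2*b^2 + 36*b - 4*l^2 + l*(70 - 6*b) - 34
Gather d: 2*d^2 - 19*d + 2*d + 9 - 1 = 2*d^2 - 17*d + 8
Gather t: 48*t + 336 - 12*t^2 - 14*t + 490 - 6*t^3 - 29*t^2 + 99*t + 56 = -6*t^3 - 41*t^2 + 133*t + 882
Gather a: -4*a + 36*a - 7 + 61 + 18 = 32*a + 72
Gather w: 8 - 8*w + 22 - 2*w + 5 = 35 - 10*w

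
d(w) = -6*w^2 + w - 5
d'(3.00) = -35.00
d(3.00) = -56.00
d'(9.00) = -107.00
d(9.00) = -482.00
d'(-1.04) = 13.48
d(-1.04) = -12.53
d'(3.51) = -41.12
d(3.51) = -75.41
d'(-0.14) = 2.68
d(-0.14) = -5.26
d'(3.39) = -39.68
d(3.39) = -70.56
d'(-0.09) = 2.08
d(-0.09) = -5.14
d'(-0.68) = 9.16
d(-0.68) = -8.45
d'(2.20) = -25.40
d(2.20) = -31.84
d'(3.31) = -38.72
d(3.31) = -67.43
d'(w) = 1 - 12*w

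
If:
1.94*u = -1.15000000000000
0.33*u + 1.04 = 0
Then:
No Solution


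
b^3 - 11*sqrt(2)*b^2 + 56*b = b*(b - 7*sqrt(2))*(b - 4*sqrt(2))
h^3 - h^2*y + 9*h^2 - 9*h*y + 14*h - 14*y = (h + 2)*(h + 7)*(h - y)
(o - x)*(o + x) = o^2 - x^2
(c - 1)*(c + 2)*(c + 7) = c^3 + 8*c^2 + 5*c - 14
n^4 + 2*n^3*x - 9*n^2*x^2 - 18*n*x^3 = n*(n - 3*x)*(n + 2*x)*(n + 3*x)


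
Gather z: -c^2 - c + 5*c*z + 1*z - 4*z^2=-c^2 - c - 4*z^2 + z*(5*c + 1)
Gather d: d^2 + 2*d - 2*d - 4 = d^2 - 4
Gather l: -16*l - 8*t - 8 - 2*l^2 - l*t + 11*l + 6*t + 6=-2*l^2 + l*(-t - 5) - 2*t - 2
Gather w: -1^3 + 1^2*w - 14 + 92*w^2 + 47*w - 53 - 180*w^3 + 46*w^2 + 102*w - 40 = -180*w^3 + 138*w^2 + 150*w - 108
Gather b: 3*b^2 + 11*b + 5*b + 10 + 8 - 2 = 3*b^2 + 16*b + 16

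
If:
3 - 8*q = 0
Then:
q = 3/8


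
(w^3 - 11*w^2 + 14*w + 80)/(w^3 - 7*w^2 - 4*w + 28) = (w^2 - 13*w + 40)/(w^2 - 9*w + 14)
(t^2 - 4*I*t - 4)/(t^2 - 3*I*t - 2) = (t - 2*I)/(t - I)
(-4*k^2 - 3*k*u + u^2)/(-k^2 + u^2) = (-4*k + u)/(-k + u)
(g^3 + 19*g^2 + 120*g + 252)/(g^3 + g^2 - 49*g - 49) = (g^2 + 12*g + 36)/(g^2 - 6*g - 7)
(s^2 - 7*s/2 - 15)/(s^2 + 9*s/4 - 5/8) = 4*(s - 6)/(4*s - 1)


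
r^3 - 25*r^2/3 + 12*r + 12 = (r - 6)*(r - 3)*(r + 2/3)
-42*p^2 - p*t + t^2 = (-7*p + t)*(6*p + t)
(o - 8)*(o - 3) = o^2 - 11*o + 24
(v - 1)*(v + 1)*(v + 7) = v^3 + 7*v^2 - v - 7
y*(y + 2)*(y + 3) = y^3 + 5*y^2 + 6*y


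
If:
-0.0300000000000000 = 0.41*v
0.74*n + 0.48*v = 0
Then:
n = 0.05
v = -0.07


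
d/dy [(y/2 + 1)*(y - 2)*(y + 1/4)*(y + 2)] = 2*y^3 + 27*y^2/8 - 7*y/2 - 9/2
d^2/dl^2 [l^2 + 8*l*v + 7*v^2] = 2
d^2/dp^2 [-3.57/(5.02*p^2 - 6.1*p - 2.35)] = (-179.930856*p^2 + 218.64108*p + 3.57*(10.04*p - 6.1)*(20.08*p - 12.2) + 84.23058)/(-5.02*p^2 + 6.1*p + 2.35)^3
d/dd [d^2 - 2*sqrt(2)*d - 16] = 2*d - 2*sqrt(2)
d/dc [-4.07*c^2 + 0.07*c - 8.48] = 0.07 - 8.14*c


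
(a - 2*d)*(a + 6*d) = a^2 + 4*a*d - 12*d^2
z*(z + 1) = z^2 + z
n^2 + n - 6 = (n - 2)*(n + 3)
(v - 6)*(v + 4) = v^2 - 2*v - 24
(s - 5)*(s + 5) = s^2 - 25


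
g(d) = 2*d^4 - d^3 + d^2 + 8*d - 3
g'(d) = 8*d^3 - 3*d^2 + 2*d + 8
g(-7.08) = 5370.69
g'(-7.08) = -2995.70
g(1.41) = 15.37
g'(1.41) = 27.28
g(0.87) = 5.20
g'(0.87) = 12.74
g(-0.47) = -6.34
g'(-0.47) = 5.57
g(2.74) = 118.58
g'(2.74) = 155.52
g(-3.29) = 251.44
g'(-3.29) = -315.94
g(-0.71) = -7.31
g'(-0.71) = 2.20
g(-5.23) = 1621.93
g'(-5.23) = -1228.96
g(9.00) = 12543.00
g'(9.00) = 5615.00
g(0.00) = -3.00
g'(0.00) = 8.00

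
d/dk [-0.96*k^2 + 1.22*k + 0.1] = 1.22 - 1.92*k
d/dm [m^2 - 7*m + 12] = 2*m - 7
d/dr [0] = 0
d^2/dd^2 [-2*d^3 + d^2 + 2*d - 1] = 2 - 12*d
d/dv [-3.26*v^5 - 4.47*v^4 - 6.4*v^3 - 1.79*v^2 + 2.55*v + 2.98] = -16.3*v^4 - 17.88*v^3 - 19.2*v^2 - 3.58*v + 2.55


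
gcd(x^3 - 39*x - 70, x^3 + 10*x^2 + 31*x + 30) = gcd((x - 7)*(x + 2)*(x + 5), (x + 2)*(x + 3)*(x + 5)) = x^2 + 7*x + 10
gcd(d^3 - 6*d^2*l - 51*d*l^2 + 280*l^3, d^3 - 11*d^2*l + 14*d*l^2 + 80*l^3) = d^2 - 13*d*l + 40*l^2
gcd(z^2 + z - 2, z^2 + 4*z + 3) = 1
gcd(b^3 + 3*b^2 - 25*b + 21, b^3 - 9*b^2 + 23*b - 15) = b^2 - 4*b + 3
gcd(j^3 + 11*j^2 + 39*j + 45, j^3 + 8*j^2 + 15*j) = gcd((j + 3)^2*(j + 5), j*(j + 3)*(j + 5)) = j^2 + 8*j + 15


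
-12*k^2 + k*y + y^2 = (-3*k + y)*(4*k + y)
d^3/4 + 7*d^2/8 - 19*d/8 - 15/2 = (d/4 + 1)*(d - 3)*(d + 5/2)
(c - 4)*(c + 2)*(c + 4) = c^3 + 2*c^2 - 16*c - 32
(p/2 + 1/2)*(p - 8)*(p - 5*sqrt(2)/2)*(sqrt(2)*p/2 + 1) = sqrt(2)*p^4/4 - 7*sqrt(2)*p^3/4 - 3*p^3/4 - 13*sqrt(2)*p^2/4 + 21*p^2/4 + 6*p + 35*sqrt(2)*p/4 + 10*sqrt(2)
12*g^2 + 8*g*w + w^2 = (2*g + w)*(6*g + w)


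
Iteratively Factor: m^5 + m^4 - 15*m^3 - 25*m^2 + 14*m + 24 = (m - 4)*(m^4 + 5*m^3 + 5*m^2 - 5*m - 6) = (m - 4)*(m + 3)*(m^3 + 2*m^2 - m - 2) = (m - 4)*(m + 1)*(m + 3)*(m^2 + m - 2) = (m - 4)*(m + 1)*(m + 2)*(m + 3)*(m - 1)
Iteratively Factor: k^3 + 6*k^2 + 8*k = (k + 4)*(k^2 + 2*k) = k*(k + 4)*(k + 2)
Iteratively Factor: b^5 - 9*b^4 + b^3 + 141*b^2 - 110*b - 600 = (b - 5)*(b^4 - 4*b^3 - 19*b^2 + 46*b + 120) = (b - 5)*(b - 4)*(b^3 - 19*b - 30) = (b - 5)*(b - 4)*(b + 2)*(b^2 - 2*b - 15) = (b - 5)*(b - 4)*(b + 2)*(b + 3)*(b - 5)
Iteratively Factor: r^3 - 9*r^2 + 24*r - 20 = (r - 5)*(r^2 - 4*r + 4) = (r - 5)*(r - 2)*(r - 2)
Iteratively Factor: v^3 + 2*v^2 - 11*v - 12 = (v + 1)*(v^2 + v - 12) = (v + 1)*(v + 4)*(v - 3)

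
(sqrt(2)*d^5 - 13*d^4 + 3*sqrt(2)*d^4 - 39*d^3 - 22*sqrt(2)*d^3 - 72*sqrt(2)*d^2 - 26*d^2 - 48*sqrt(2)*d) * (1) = sqrt(2)*d^5 - 13*d^4 + 3*sqrt(2)*d^4 - 39*d^3 - 22*sqrt(2)*d^3 - 72*sqrt(2)*d^2 - 26*d^2 - 48*sqrt(2)*d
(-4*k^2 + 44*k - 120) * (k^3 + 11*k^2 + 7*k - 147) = -4*k^5 + 336*k^3 - 424*k^2 - 7308*k + 17640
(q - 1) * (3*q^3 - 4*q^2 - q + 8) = 3*q^4 - 7*q^3 + 3*q^2 + 9*q - 8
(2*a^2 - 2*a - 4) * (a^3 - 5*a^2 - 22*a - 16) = 2*a^5 - 12*a^4 - 38*a^3 + 32*a^2 + 120*a + 64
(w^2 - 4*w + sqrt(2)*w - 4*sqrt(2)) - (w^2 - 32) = -4*w + sqrt(2)*w - 4*sqrt(2) + 32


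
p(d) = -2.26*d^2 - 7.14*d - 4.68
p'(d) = -4.52*d - 7.14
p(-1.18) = 0.60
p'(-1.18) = -1.81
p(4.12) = -72.46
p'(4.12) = -25.76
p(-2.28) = -0.15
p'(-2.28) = 3.17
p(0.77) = -11.52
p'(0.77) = -10.62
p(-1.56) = 0.96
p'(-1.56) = -0.09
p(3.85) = -65.67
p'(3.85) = -24.54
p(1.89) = -26.25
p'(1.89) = -15.68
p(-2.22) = 0.03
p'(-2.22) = 2.89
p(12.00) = -415.80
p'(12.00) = -61.38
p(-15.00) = -406.08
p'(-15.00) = 60.66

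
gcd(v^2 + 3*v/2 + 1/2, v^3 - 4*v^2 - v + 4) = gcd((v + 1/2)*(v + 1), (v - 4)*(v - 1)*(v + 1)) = v + 1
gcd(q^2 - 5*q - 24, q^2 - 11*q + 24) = q - 8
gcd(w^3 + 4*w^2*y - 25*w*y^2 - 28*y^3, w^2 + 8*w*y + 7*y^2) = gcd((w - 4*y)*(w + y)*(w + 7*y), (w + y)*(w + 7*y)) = w^2 + 8*w*y + 7*y^2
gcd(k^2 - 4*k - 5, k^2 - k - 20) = k - 5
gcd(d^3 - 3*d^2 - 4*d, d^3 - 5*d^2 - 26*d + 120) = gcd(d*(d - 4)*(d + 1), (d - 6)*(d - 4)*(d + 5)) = d - 4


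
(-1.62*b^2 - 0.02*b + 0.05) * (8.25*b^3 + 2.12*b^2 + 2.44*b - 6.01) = -13.365*b^5 - 3.5994*b^4 - 3.5827*b^3 + 9.7934*b^2 + 0.2422*b - 0.3005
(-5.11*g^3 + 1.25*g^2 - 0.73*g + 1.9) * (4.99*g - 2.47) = -25.4989*g^4 + 18.8592*g^3 - 6.7302*g^2 + 11.2841*g - 4.693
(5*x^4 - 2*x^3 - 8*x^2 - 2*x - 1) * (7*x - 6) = 35*x^5 - 44*x^4 - 44*x^3 + 34*x^2 + 5*x + 6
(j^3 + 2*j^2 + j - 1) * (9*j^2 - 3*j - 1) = 9*j^5 + 15*j^4 + 2*j^3 - 14*j^2 + 2*j + 1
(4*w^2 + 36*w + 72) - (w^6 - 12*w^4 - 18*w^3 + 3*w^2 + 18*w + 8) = -w^6 + 12*w^4 + 18*w^3 + w^2 + 18*w + 64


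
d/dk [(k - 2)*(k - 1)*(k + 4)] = 3*k^2 + 2*k - 10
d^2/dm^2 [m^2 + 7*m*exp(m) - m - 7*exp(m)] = 7*m*exp(m) + 7*exp(m) + 2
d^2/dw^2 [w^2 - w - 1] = 2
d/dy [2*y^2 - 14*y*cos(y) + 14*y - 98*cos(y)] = 14*y*sin(y) + 4*y + 98*sin(y) - 14*cos(y) + 14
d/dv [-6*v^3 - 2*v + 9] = -18*v^2 - 2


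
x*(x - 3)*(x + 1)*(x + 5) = x^4 + 3*x^3 - 13*x^2 - 15*x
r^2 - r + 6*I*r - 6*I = (r - 1)*(r + 6*I)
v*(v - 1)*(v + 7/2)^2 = v^4 + 6*v^3 + 21*v^2/4 - 49*v/4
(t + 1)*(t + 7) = t^2 + 8*t + 7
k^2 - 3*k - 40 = (k - 8)*(k + 5)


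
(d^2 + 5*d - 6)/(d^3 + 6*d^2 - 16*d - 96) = (d - 1)/(d^2 - 16)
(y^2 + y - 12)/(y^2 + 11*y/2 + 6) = 2*(y - 3)/(2*y + 3)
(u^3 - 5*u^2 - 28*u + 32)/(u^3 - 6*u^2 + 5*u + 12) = (u^3 - 5*u^2 - 28*u + 32)/(u^3 - 6*u^2 + 5*u + 12)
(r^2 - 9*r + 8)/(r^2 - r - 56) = (r - 1)/(r + 7)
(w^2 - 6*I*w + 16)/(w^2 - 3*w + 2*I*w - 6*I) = (w - 8*I)/(w - 3)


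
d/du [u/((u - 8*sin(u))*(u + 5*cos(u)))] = (5*u^2*sin(u) + 8*u^2*cos(u) - u^2 + 40*u*cos(2*u) - 20*sin(2*u))/((u - 8*sin(u))^2*(u + 5*cos(u))^2)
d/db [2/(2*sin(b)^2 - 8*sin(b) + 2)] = 2*(2 - sin(b))*cos(b)/(sin(b)^2 - 4*sin(b) + 1)^2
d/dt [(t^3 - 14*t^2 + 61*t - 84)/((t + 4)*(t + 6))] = (t^4 + 20*t^3 - 129*t^2 - 504*t + 2304)/(t^4 + 20*t^3 + 148*t^2 + 480*t + 576)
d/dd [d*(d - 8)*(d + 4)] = 3*d^2 - 8*d - 32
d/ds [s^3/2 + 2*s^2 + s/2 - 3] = 3*s^2/2 + 4*s + 1/2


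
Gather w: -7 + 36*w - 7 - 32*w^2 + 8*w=-32*w^2 + 44*w - 14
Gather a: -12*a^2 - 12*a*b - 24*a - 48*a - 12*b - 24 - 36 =-12*a^2 + a*(-12*b - 72) - 12*b - 60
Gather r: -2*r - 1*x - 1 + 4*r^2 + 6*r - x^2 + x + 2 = 4*r^2 + 4*r - x^2 + 1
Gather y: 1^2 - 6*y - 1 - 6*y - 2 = -12*y - 2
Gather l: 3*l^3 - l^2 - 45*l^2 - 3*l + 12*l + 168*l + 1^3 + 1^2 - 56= 3*l^3 - 46*l^2 + 177*l - 54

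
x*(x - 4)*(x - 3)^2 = x^4 - 10*x^3 + 33*x^2 - 36*x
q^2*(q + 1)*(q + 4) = q^4 + 5*q^3 + 4*q^2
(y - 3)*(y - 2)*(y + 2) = y^3 - 3*y^2 - 4*y + 12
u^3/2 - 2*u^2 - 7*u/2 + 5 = (u/2 + 1)*(u - 5)*(u - 1)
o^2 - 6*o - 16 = (o - 8)*(o + 2)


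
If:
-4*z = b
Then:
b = -4*z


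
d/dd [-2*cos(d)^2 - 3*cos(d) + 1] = (4*cos(d) + 3)*sin(d)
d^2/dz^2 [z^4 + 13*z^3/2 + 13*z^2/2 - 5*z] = 12*z^2 + 39*z + 13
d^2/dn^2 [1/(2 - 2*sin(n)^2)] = (3 - 2*cos(n)^2)/cos(n)^4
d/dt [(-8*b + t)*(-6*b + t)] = -14*b + 2*t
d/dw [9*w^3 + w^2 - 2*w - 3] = 27*w^2 + 2*w - 2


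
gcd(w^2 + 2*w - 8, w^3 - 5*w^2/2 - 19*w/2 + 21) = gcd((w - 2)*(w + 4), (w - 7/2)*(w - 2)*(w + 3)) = w - 2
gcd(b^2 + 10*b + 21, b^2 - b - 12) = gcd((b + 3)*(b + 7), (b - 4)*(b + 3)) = b + 3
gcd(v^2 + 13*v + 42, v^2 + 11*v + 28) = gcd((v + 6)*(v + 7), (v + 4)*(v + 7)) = v + 7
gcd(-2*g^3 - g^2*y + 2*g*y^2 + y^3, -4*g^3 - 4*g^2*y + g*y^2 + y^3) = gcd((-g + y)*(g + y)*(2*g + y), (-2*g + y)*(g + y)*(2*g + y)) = 2*g^2 + 3*g*y + y^2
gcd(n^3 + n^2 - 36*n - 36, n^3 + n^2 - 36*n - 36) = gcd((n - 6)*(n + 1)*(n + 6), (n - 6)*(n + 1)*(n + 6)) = n^3 + n^2 - 36*n - 36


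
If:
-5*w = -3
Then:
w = 3/5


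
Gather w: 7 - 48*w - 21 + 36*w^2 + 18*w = 36*w^2 - 30*w - 14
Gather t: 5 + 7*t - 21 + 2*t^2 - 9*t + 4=2*t^2 - 2*t - 12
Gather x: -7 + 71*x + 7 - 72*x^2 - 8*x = -72*x^2 + 63*x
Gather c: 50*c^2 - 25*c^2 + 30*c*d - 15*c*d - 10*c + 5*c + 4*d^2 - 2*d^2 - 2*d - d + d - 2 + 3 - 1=25*c^2 + c*(15*d - 5) + 2*d^2 - 2*d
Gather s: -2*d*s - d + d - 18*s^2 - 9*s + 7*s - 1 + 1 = -18*s^2 + s*(-2*d - 2)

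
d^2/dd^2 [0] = 0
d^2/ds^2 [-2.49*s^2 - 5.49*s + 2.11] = -4.98000000000000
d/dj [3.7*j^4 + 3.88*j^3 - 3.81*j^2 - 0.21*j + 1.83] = 14.8*j^3 + 11.64*j^2 - 7.62*j - 0.21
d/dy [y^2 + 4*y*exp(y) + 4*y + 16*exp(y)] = 4*y*exp(y) + 2*y + 20*exp(y) + 4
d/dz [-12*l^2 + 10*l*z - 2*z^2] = 10*l - 4*z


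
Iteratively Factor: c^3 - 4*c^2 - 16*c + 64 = (c - 4)*(c^2 - 16) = (c - 4)*(c + 4)*(c - 4)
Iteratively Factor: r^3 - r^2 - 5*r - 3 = (r + 1)*(r^2 - 2*r - 3) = (r + 1)^2*(r - 3)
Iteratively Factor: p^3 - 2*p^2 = (p)*(p^2 - 2*p) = p^2*(p - 2)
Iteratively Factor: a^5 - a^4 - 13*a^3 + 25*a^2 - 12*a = (a - 1)*(a^4 - 13*a^2 + 12*a) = (a - 1)*(a + 4)*(a^3 - 4*a^2 + 3*a) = a*(a - 1)*(a + 4)*(a^2 - 4*a + 3) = a*(a - 3)*(a - 1)*(a + 4)*(a - 1)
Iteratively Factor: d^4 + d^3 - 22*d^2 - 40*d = (d - 5)*(d^3 + 6*d^2 + 8*d) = d*(d - 5)*(d^2 + 6*d + 8) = d*(d - 5)*(d + 2)*(d + 4)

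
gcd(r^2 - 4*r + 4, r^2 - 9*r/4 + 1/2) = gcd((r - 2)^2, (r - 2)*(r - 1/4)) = r - 2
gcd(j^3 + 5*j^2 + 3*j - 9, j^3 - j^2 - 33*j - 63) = j^2 + 6*j + 9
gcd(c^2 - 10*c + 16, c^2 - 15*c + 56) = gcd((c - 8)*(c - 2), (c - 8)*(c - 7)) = c - 8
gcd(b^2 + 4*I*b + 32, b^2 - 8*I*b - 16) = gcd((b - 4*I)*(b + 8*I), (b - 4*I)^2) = b - 4*I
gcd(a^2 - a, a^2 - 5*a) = a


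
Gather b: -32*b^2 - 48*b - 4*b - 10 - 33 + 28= -32*b^2 - 52*b - 15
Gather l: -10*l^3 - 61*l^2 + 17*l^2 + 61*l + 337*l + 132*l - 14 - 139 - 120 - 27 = -10*l^3 - 44*l^2 + 530*l - 300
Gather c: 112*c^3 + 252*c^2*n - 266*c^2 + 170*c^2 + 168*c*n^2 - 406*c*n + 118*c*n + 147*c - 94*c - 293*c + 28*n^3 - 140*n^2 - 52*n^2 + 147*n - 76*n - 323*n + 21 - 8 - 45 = 112*c^3 + c^2*(252*n - 96) + c*(168*n^2 - 288*n - 240) + 28*n^3 - 192*n^2 - 252*n - 32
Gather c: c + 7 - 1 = c + 6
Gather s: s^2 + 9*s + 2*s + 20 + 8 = s^2 + 11*s + 28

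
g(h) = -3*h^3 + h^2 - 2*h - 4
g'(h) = -9*h^2 + 2*h - 2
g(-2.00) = 28.00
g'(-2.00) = -42.00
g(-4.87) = 375.96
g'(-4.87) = -225.19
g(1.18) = -9.90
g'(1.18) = -12.17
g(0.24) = -4.46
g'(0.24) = -2.04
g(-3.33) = 124.53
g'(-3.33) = -108.46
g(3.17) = -95.86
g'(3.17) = -86.10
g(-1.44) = 9.91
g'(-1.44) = -23.54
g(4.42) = -252.36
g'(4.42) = -168.99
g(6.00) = -628.00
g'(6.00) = -314.00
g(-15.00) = 10376.00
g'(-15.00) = -2057.00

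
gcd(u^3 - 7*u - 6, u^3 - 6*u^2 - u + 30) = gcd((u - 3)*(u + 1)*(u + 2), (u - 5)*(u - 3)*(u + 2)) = u^2 - u - 6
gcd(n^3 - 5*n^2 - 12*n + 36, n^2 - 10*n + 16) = n - 2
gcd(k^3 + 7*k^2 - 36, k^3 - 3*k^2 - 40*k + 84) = k^2 + 4*k - 12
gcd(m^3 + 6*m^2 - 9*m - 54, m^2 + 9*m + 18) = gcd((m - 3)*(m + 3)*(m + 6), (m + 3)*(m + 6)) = m^2 + 9*m + 18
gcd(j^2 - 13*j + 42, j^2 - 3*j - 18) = j - 6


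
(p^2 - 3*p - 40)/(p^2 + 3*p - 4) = (p^2 - 3*p - 40)/(p^2 + 3*p - 4)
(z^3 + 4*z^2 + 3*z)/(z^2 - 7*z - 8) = z*(z + 3)/(z - 8)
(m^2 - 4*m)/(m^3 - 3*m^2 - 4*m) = 1/(m + 1)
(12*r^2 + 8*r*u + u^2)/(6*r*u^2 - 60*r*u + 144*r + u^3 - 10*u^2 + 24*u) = (2*r + u)/(u^2 - 10*u + 24)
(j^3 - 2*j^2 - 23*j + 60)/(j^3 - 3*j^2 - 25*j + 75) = (j - 4)/(j - 5)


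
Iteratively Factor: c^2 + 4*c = (c + 4)*(c)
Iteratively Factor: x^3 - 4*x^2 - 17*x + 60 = (x - 5)*(x^2 + x - 12) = (x - 5)*(x - 3)*(x + 4)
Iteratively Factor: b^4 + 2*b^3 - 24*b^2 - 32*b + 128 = (b - 4)*(b^3 + 6*b^2 - 32) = (b - 4)*(b + 4)*(b^2 + 2*b - 8) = (b - 4)*(b + 4)^2*(b - 2)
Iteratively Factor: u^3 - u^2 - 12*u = (u - 4)*(u^2 + 3*u) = (u - 4)*(u + 3)*(u)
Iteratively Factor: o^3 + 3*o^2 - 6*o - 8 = (o - 2)*(o^2 + 5*o + 4) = (o - 2)*(o + 4)*(o + 1)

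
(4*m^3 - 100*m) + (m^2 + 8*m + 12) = 4*m^3 + m^2 - 92*m + 12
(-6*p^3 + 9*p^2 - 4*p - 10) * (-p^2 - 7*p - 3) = 6*p^5 + 33*p^4 - 41*p^3 + 11*p^2 + 82*p + 30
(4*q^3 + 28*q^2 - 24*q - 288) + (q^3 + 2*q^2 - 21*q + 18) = 5*q^3 + 30*q^2 - 45*q - 270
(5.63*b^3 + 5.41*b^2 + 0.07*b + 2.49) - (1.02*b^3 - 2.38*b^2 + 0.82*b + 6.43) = 4.61*b^3 + 7.79*b^2 - 0.75*b - 3.94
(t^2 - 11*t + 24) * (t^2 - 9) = t^4 - 11*t^3 + 15*t^2 + 99*t - 216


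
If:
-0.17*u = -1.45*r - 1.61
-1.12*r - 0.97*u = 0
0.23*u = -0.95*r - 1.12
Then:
No Solution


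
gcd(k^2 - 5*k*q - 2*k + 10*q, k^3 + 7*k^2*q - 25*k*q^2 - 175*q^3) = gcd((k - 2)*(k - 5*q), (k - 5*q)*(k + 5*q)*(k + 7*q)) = -k + 5*q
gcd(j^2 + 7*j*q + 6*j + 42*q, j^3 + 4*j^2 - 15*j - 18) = j + 6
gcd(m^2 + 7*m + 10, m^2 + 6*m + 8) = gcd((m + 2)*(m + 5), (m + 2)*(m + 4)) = m + 2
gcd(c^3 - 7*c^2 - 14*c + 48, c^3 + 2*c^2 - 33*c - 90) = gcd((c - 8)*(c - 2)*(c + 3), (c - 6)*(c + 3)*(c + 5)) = c + 3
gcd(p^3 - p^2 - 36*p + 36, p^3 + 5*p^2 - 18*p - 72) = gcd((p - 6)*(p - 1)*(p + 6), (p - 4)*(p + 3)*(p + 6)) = p + 6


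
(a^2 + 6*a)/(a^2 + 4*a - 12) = a/(a - 2)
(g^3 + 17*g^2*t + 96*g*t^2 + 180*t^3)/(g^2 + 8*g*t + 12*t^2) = (g^2 + 11*g*t + 30*t^2)/(g + 2*t)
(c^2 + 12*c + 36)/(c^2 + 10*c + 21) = (c^2 + 12*c + 36)/(c^2 + 10*c + 21)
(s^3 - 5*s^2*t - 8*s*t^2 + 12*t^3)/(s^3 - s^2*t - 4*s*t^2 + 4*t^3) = (s - 6*t)/(s - 2*t)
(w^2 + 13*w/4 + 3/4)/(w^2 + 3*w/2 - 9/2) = (4*w + 1)/(2*(2*w - 3))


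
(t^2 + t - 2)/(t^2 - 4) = (t - 1)/(t - 2)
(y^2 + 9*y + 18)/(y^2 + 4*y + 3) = (y + 6)/(y + 1)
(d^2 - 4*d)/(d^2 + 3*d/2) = 2*(d - 4)/(2*d + 3)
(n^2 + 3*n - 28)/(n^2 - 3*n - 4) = (n + 7)/(n + 1)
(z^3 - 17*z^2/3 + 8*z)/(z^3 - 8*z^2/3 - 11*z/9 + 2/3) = 3*z*(3*z - 8)/(9*z^2 + 3*z - 2)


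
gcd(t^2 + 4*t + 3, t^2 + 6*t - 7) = 1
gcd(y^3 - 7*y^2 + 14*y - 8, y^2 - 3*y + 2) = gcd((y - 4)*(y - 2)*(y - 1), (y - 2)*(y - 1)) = y^2 - 3*y + 2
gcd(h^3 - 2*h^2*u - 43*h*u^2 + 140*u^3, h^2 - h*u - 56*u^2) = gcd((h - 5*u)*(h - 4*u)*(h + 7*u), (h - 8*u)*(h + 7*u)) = h + 7*u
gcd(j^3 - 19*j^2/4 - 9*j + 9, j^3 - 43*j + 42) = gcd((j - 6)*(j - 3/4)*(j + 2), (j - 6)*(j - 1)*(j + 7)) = j - 6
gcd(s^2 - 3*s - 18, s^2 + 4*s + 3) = s + 3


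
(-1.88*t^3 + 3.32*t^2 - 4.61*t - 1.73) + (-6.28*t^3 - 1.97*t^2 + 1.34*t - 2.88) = -8.16*t^3 + 1.35*t^2 - 3.27*t - 4.61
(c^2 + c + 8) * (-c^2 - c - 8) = -c^4 - 2*c^3 - 17*c^2 - 16*c - 64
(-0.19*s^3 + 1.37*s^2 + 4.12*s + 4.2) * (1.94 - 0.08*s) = 0.0152*s^4 - 0.4782*s^3 + 2.3282*s^2 + 7.6568*s + 8.148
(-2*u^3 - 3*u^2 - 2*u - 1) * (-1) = 2*u^3 + 3*u^2 + 2*u + 1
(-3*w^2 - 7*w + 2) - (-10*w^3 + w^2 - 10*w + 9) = 10*w^3 - 4*w^2 + 3*w - 7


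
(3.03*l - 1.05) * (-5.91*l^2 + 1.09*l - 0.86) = -17.9073*l^3 + 9.5082*l^2 - 3.7503*l + 0.903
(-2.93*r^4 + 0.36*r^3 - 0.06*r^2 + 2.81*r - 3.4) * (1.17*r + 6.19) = -3.4281*r^5 - 17.7155*r^4 + 2.1582*r^3 + 2.9163*r^2 + 13.4159*r - 21.046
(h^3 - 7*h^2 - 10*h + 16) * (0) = 0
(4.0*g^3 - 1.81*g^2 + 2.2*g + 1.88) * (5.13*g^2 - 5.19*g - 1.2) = 20.52*g^5 - 30.0453*g^4 + 15.8799*g^3 + 0.398399999999999*g^2 - 12.3972*g - 2.256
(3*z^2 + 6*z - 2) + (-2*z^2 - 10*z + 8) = z^2 - 4*z + 6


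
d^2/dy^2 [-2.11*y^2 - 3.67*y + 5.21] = -4.22000000000000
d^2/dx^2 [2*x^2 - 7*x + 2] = 4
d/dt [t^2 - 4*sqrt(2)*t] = 2*t - 4*sqrt(2)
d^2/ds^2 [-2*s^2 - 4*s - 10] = -4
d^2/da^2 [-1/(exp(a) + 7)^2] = (14 - 4*exp(a))*exp(a)/(exp(a) + 7)^4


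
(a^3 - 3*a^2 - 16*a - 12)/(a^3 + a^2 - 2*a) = (a^2 - 5*a - 6)/(a*(a - 1))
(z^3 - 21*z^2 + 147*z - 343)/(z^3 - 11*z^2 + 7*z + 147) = (z - 7)/(z + 3)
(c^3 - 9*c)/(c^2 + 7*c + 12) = c*(c - 3)/(c + 4)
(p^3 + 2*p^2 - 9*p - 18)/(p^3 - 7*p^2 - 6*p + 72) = (p^2 - p - 6)/(p^2 - 10*p + 24)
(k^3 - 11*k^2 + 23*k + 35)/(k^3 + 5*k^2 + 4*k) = (k^2 - 12*k + 35)/(k*(k + 4))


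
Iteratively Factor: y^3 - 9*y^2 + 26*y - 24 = (y - 2)*(y^2 - 7*y + 12) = (y - 3)*(y - 2)*(y - 4)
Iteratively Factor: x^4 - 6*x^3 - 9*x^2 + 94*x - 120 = (x - 3)*(x^3 - 3*x^2 - 18*x + 40) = (x - 3)*(x - 2)*(x^2 - x - 20) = (x - 5)*(x - 3)*(x - 2)*(x + 4)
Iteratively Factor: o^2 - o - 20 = (o - 5)*(o + 4)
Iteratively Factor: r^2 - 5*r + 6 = (r - 2)*(r - 3)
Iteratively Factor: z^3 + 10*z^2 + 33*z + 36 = (z + 3)*(z^2 + 7*z + 12) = (z + 3)^2*(z + 4)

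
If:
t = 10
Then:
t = 10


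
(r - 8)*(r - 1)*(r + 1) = r^3 - 8*r^2 - r + 8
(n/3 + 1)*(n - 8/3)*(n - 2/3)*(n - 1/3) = n^4/3 - 2*n^3/9 - 73*n^2/27 + 218*n/81 - 16/27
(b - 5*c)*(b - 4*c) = b^2 - 9*b*c + 20*c^2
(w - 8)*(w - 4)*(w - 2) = w^3 - 14*w^2 + 56*w - 64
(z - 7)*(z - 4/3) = z^2 - 25*z/3 + 28/3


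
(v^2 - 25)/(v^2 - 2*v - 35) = (v - 5)/(v - 7)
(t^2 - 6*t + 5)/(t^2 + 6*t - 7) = (t - 5)/(t + 7)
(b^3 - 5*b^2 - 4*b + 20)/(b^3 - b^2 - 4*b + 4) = (b - 5)/(b - 1)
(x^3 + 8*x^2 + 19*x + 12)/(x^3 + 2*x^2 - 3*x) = (x^2 + 5*x + 4)/(x*(x - 1))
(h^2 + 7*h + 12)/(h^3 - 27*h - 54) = (h + 4)/(h^2 - 3*h - 18)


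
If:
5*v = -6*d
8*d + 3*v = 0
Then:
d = 0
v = 0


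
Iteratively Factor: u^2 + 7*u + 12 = (u + 3)*(u + 4)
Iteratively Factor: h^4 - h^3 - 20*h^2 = (h)*(h^3 - h^2 - 20*h) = h^2*(h^2 - h - 20) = h^2*(h - 5)*(h + 4)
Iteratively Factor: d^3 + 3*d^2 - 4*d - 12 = (d - 2)*(d^2 + 5*d + 6) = (d - 2)*(d + 2)*(d + 3)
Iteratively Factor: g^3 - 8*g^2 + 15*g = (g)*(g^2 - 8*g + 15) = g*(g - 5)*(g - 3)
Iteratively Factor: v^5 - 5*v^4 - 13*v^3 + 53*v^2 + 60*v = (v + 3)*(v^4 - 8*v^3 + 11*v^2 + 20*v) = (v - 4)*(v + 3)*(v^3 - 4*v^2 - 5*v) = v*(v - 4)*(v + 3)*(v^2 - 4*v - 5) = v*(v - 5)*(v - 4)*(v + 3)*(v + 1)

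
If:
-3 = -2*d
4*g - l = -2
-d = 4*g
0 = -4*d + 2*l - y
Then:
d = 3/2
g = -3/8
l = 1/2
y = -5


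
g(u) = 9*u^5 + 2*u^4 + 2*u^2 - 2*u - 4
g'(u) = 45*u^4 + 8*u^3 + 4*u - 2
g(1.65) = 123.04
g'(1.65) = 374.08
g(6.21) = 86154.13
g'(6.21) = 68862.25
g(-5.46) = -41828.26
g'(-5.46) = 38666.91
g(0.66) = -2.94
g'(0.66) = 11.48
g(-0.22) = -3.46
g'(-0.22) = -2.86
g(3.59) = 5713.59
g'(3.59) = 7857.15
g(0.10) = -4.18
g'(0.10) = -1.59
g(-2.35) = -572.29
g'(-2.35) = 1257.19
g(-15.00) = -6732649.00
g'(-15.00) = 2251063.00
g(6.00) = 72632.00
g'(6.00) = 60070.00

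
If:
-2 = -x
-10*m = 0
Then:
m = 0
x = 2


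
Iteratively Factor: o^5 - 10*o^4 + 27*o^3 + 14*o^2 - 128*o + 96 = (o + 2)*(o^4 - 12*o^3 + 51*o^2 - 88*o + 48) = (o - 3)*(o + 2)*(o^3 - 9*o^2 + 24*o - 16) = (o - 4)*(o - 3)*(o + 2)*(o^2 - 5*o + 4) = (o - 4)^2*(o - 3)*(o + 2)*(o - 1)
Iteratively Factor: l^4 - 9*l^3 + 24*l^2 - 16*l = (l - 4)*(l^3 - 5*l^2 + 4*l) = l*(l - 4)*(l^2 - 5*l + 4) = l*(l - 4)*(l - 1)*(l - 4)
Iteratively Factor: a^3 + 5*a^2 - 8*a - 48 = (a + 4)*(a^2 + a - 12) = (a + 4)^2*(a - 3)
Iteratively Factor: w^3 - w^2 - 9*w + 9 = (w - 3)*(w^2 + 2*w - 3) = (w - 3)*(w + 3)*(w - 1)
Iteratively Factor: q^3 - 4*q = (q)*(q^2 - 4) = q*(q - 2)*(q + 2)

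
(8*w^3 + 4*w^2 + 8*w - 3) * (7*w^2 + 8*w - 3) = 56*w^5 + 92*w^4 + 64*w^3 + 31*w^2 - 48*w + 9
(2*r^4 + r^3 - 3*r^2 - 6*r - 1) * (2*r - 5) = 4*r^5 - 8*r^4 - 11*r^3 + 3*r^2 + 28*r + 5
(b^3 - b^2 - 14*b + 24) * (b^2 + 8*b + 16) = b^5 + 7*b^4 - 6*b^3 - 104*b^2 - 32*b + 384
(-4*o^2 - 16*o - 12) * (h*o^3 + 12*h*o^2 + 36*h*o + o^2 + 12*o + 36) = -4*h*o^5 - 64*h*o^4 - 348*h*o^3 - 720*h*o^2 - 432*h*o - 4*o^4 - 64*o^3 - 348*o^2 - 720*o - 432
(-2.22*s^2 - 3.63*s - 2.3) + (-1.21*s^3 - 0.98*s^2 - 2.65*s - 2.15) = -1.21*s^3 - 3.2*s^2 - 6.28*s - 4.45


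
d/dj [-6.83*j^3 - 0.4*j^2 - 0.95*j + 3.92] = -20.49*j^2 - 0.8*j - 0.95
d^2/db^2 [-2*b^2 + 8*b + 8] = -4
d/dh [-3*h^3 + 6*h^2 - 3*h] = -9*h^2 + 12*h - 3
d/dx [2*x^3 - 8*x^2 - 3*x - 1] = 6*x^2 - 16*x - 3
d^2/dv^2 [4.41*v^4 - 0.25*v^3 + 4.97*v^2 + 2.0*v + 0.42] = 52.92*v^2 - 1.5*v + 9.94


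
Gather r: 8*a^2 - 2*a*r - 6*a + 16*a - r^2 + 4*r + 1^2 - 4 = 8*a^2 + 10*a - r^2 + r*(4 - 2*a) - 3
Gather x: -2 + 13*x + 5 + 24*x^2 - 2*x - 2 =24*x^2 + 11*x + 1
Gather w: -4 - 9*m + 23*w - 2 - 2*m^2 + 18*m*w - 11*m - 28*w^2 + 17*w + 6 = -2*m^2 - 20*m - 28*w^2 + w*(18*m + 40)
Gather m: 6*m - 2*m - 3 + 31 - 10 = 4*m + 18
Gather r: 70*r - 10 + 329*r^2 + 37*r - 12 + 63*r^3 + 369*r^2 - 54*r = 63*r^3 + 698*r^2 + 53*r - 22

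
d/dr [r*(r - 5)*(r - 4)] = 3*r^2 - 18*r + 20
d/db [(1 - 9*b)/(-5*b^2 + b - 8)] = (45*b^2 - 9*b - (9*b - 1)*(10*b - 1) + 72)/(5*b^2 - b + 8)^2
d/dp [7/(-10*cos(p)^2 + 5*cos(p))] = 7*(sin(p)/cos(p)^2 - 4*tan(p))/(5*(2*cos(p) - 1)^2)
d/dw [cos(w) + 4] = -sin(w)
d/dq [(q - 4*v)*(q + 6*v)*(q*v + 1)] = 3*q^2*v + 4*q*v^2 + 2*q - 24*v^3 + 2*v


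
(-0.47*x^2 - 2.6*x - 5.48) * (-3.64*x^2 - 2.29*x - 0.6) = 1.7108*x^4 + 10.5403*x^3 + 26.1832*x^2 + 14.1092*x + 3.288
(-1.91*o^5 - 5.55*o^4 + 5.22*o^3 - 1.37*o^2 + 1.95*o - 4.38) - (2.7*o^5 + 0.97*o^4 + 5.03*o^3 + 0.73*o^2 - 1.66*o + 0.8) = -4.61*o^5 - 6.52*o^4 + 0.19*o^3 - 2.1*o^2 + 3.61*o - 5.18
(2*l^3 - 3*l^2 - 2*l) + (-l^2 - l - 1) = 2*l^3 - 4*l^2 - 3*l - 1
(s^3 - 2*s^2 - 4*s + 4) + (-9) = s^3 - 2*s^2 - 4*s - 5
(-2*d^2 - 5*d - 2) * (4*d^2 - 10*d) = -8*d^4 + 42*d^2 + 20*d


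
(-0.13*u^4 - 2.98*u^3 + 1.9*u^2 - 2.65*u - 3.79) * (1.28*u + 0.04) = -0.1664*u^5 - 3.8196*u^4 + 2.3128*u^3 - 3.316*u^2 - 4.9572*u - 0.1516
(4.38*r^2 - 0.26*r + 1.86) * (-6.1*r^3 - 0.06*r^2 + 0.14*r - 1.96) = -26.718*r^5 + 1.3232*r^4 - 10.7172*r^3 - 8.7328*r^2 + 0.77*r - 3.6456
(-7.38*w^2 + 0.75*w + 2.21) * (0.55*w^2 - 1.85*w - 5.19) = -4.059*w^4 + 14.0655*w^3 + 38.1302*w^2 - 7.981*w - 11.4699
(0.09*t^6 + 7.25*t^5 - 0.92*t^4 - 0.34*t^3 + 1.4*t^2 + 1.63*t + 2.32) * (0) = 0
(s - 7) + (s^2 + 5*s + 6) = s^2 + 6*s - 1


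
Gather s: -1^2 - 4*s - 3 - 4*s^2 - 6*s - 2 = -4*s^2 - 10*s - 6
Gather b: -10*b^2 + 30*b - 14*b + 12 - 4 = -10*b^2 + 16*b + 8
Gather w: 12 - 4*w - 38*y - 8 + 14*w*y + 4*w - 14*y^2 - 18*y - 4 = 14*w*y - 14*y^2 - 56*y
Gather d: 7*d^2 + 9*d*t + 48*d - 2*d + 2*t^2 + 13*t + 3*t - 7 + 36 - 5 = 7*d^2 + d*(9*t + 46) + 2*t^2 + 16*t + 24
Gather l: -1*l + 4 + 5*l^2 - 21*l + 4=5*l^2 - 22*l + 8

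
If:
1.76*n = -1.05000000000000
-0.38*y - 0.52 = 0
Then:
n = -0.60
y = -1.37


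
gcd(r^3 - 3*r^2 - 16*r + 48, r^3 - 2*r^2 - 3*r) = r - 3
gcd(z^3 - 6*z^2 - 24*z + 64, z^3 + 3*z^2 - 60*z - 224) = z^2 - 4*z - 32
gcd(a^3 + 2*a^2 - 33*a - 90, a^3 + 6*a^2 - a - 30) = a^2 + 8*a + 15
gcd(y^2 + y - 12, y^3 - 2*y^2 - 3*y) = y - 3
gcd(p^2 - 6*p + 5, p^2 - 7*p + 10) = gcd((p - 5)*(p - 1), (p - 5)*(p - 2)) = p - 5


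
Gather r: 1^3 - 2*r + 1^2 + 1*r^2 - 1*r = r^2 - 3*r + 2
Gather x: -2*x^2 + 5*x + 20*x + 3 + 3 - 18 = -2*x^2 + 25*x - 12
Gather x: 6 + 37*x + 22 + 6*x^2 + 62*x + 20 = 6*x^2 + 99*x + 48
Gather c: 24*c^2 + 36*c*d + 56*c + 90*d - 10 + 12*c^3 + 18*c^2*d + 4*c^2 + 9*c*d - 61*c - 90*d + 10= 12*c^3 + c^2*(18*d + 28) + c*(45*d - 5)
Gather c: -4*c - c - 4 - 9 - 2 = -5*c - 15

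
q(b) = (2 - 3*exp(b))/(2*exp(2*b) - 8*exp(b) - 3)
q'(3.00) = 0.11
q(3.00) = -0.09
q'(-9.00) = 0.00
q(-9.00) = -0.67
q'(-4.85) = 0.02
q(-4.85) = -0.65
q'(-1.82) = 0.21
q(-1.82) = -0.36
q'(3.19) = 0.08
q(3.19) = -0.07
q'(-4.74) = 0.02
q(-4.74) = -0.64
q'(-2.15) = 0.18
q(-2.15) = -0.42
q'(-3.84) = 0.05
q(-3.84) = -0.61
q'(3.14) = 0.09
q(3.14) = -0.08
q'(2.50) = 0.26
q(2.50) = -0.18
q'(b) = (2 - 3*exp(b))*(-4*exp(2*b) + 8*exp(b))/(2*exp(2*b) - 8*exp(b) - 3)^2 - 3*exp(b)/(2*exp(2*b) - 8*exp(b) - 3) = (6*exp(2*b) - 8*exp(b) + 25)*exp(b)/(4*exp(4*b) - 32*exp(3*b) + 52*exp(2*b) + 48*exp(b) + 9)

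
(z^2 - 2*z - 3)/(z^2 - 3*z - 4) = (z - 3)/(z - 4)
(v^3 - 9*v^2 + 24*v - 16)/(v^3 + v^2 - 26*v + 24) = (v - 4)/(v + 6)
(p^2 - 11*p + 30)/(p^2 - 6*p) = (p - 5)/p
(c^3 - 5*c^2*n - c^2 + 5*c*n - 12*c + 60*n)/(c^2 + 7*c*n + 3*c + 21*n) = (c^2 - 5*c*n - 4*c + 20*n)/(c + 7*n)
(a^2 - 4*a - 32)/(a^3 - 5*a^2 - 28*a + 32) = 1/(a - 1)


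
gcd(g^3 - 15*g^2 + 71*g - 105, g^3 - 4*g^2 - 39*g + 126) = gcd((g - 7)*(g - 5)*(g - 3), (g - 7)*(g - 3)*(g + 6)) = g^2 - 10*g + 21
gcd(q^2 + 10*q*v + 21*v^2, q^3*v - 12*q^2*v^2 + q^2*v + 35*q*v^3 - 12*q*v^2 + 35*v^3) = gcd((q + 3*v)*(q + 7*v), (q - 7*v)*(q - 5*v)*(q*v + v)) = 1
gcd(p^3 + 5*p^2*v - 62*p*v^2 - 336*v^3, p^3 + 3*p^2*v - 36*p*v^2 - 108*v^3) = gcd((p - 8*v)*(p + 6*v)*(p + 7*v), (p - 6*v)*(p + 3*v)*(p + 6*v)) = p + 6*v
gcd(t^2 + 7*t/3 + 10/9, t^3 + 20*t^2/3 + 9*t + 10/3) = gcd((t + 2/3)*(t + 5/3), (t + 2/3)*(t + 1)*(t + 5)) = t + 2/3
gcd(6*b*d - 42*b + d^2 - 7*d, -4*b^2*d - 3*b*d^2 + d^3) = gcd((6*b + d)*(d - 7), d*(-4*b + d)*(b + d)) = 1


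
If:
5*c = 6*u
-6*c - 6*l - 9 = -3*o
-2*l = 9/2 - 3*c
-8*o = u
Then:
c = 72/245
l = -1773/980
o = -3/98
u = 12/49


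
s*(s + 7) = s^2 + 7*s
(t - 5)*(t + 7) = t^2 + 2*t - 35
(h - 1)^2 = h^2 - 2*h + 1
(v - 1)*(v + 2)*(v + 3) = v^3 + 4*v^2 + v - 6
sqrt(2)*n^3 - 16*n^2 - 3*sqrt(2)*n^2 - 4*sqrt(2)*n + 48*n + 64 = (n - 4)*(n - 8*sqrt(2))*(sqrt(2)*n + sqrt(2))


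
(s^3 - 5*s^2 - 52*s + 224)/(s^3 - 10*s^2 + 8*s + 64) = (s + 7)/(s + 2)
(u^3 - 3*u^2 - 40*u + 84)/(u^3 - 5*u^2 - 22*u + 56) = (u + 6)/(u + 4)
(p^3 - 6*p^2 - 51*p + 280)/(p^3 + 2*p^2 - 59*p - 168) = (p - 5)/(p + 3)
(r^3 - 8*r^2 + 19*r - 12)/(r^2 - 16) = (r^2 - 4*r + 3)/(r + 4)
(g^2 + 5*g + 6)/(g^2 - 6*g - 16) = (g + 3)/(g - 8)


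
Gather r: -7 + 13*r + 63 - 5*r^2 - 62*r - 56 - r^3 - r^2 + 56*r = -r^3 - 6*r^2 + 7*r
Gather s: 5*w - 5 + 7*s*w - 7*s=s*(7*w - 7) + 5*w - 5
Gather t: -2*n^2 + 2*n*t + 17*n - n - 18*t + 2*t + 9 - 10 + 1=-2*n^2 + 16*n + t*(2*n - 16)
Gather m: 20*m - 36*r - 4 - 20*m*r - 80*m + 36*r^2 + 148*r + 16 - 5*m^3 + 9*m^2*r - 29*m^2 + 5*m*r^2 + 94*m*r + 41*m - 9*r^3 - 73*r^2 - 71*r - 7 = -5*m^3 + m^2*(9*r - 29) + m*(5*r^2 + 74*r - 19) - 9*r^3 - 37*r^2 + 41*r + 5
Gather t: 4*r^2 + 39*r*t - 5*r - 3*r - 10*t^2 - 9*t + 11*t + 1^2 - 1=4*r^2 - 8*r - 10*t^2 + t*(39*r + 2)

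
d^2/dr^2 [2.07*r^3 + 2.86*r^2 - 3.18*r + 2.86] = 12.42*r + 5.72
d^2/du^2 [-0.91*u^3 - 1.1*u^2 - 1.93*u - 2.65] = -5.46*u - 2.2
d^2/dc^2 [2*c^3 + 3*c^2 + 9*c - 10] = 12*c + 6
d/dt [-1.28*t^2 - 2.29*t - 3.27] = -2.56*t - 2.29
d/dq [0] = 0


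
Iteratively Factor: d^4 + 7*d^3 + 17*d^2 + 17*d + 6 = (d + 1)*(d^3 + 6*d^2 + 11*d + 6) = (d + 1)*(d + 3)*(d^2 + 3*d + 2) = (d + 1)*(d + 2)*(d + 3)*(d + 1)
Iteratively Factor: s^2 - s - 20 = (s + 4)*(s - 5)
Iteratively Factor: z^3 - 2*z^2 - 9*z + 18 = (z - 3)*(z^2 + z - 6) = (z - 3)*(z - 2)*(z + 3)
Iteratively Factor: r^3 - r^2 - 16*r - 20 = (r + 2)*(r^2 - 3*r - 10) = (r + 2)^2*(r - 5)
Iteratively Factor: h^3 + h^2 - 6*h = (h - 2)*(h^2 + 3*h) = (h - 2)*(h + 3)*(h)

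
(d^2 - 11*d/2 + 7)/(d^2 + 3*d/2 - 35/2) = (d - 2)/(d + 5)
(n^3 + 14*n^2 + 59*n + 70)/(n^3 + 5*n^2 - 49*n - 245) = (n + 2)/(n - 7)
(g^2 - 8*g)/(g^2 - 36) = g*(g - 8)/(g^2 - 36)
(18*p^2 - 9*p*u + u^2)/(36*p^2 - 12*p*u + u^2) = (3*p - u)/(6*p - u)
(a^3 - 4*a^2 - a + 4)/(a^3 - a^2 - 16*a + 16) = (a + 1)/(a + 4)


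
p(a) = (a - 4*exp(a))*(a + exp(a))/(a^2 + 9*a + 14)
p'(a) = (1 - 4*exp(a))*(a + exp(a))/(a^2 + 9*a + 14) + (-2*a - 9)*(a - 4*exp(a))*(a + exp(a))/(a^2 + 9*a + 14)^2 + (a - 4*exp(a))*(exp(a) + 1)/(a^2 + 9*a + 14) = (-(a - 4*exp(a))*(a + exp(a))*(2*a + 9) + ((a - 4*exp(a))*(exp(a) + 1) - (a + exp(a))*(4*exp(a) - 1))*(a^2 + 9*a + 14))/(a^2 + 9*a + 14)^2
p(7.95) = -216665.31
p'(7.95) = -396665.84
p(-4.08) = -2.77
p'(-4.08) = 0.93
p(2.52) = -16.40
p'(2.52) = -26.30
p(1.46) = -3.11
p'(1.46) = -4.79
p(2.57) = -17.77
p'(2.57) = -28.57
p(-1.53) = 1.22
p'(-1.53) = -4.03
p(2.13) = -8.82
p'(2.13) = -13.91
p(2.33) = -12.10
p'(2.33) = -19.25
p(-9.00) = 5.79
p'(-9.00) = 2.43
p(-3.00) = -2.36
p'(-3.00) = -0.34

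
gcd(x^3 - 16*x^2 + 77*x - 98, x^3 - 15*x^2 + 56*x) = x - 7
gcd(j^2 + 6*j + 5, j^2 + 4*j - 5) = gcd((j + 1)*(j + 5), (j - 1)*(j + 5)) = j + 5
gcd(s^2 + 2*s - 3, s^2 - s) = s - 1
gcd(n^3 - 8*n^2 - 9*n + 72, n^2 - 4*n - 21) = n + 3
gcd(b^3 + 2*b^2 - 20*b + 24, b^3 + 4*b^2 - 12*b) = b^2 + 4*b - 12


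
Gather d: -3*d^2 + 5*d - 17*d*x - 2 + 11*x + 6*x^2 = -3*d^2 + d*(5 - 17*x) + 6*x^2 + 11*x - 2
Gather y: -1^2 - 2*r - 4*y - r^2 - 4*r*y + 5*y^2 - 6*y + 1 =-r^2 - 2*r + 5*y^2 + y*(-4*r - 10)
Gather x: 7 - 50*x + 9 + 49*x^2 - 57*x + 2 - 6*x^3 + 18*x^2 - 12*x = -6*x^3 + 67*x^2 - 119*x + 18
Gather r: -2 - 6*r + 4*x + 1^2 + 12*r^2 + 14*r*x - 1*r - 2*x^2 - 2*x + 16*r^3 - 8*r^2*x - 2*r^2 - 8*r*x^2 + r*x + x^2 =16*r^3 + r^2*(10 - 8*x) + r*(-8*x^2 + 15*x - 7) - x^2 + 2*x - 1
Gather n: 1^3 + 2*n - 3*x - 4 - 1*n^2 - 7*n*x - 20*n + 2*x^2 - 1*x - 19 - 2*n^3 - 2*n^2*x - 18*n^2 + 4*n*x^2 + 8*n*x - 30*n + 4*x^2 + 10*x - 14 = -2*n^3 + n^2*(-2*x - 19) + n*(4*x^2 + x - 48) + 6*x^2 + 6*x - 36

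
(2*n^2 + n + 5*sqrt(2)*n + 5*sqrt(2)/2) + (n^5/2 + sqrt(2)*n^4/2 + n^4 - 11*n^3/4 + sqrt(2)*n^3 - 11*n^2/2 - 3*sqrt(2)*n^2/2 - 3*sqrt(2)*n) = n^5/2 + sqrt(2)*n^4/2 + n^4 - 11*n^3/4 + sqrt(2)*n^3 - 7*n^2/2 - 3*sqrt(2)*n^2/2 + n + 2*sqrt(2)*n + 5*sqrt(2)/2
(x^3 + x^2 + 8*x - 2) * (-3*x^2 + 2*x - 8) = -3*x^5 - x^4 - 30*x^3 + 14*x^2 - 68*x + 16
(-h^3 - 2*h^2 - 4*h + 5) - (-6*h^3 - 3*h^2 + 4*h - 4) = 5*h^3 + h^2 - 8*h + 9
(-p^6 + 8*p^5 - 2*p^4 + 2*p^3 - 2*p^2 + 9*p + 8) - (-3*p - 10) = -p^6 + 8*p^5 - 2*p^4 + 2*p^3 - 2*p^2 + 12*p + 18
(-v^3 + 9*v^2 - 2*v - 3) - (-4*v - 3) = -v^3 + 9*v^2 + 2*v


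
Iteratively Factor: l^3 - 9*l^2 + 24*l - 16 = (l - 4)*(l^2 - 5*l + 4) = (l - 4)*(l - 1)*(l - 4)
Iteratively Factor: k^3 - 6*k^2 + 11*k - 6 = (k - 1)*(k^2 - 5*k + 6) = (k - 2)*(k - 1)*(k - 3)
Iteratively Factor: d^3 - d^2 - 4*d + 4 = (d - 1)*(d^2 - 4) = (d - 2)*(d - 1)*(d + 2)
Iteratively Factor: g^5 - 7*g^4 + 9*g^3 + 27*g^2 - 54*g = (g - 3)*(g^4 - 4*g^3 - 3*g^2 + 18*g) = (g - 3)^2*(g^3 - g^2 - 6*g) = g*(g - 3)^2*(g^2 - g - 6) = g*(g - 3)^3*(g + 2)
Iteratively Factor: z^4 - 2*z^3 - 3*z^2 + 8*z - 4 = (z - 1)*(z^3 - z^2 - 4*z + 4) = (z - 1)*(z + 2)*(z^2 - 3*z + 2) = (z - 2)*(z - 1)*(z + 2)*(z - 1)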